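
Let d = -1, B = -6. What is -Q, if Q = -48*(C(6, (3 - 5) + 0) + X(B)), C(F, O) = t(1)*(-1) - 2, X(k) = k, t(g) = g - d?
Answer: -480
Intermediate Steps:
t(g) = 1 + g (t(g) = g - 1*(-1) = g + 1 = 1 + g)
C(F, O) = -4 (C(F, O) = (1 + 1)*(-1) - 2 = 2*(-1) - 2 = -2 - 2 = -4)
Q = 480 (Q = -48*(-4 - 6) = -48*(-10) = 480)
-Q = -1*480 = -480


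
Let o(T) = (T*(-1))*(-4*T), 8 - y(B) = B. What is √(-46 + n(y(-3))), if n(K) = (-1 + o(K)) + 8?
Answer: √445 ≈ 21.095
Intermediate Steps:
y(B) = 8 - B
o(T) = 4*T² (o(T) = (-T)*(-4*T) = 4*T²)
n(K) = 7 + 4*K² (n(K) = (-1 + 4*K²) + 8 = 7 + 4*K²)
√(-46 + n(y(-3))) = √(-46 + (7 + 4*(8 - 1*(-3))²)) = √(-46 + (7 + 4*(8 + 3)²)) = √(-46 + (7 + 4*11²)) = √(-46 + (7 + 4*121)) = √(-46 + (7 + 484)) = √(-46 + 491) = √445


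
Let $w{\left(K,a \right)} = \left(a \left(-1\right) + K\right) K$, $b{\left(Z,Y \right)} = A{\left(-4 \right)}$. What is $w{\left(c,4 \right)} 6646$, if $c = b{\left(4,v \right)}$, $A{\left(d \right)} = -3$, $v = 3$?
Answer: $139566$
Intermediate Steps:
$b{\left(Z,Y \right)} = -3$
$c = -3$
$w{\left(K,a \right)} = K \left(K - a\right)$ ($w{\left(K,a \right)} = \left(- a + K\right) K = \left(K - a\right) K = K \left(K - a\right)$)
$w{\left(c,4 \right)} 6646 = - 3 \left(-3 - 4\right) 6646 = \left(-3\right) \left(-7\right) 6646 = 21 \cdot 6646 = 139566$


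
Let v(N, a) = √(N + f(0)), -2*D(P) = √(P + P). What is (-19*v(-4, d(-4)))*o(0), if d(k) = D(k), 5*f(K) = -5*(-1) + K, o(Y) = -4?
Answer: 76*I*√3 ≈ 131.64*I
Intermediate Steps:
f(K) = 1 + K/5 (f(K) = (-5*(-1) + K)/5 = (5 + K)/5 = 1 + K/5)
D(P) = -√2*√P/2 (D(P) = -√(P + P)/2 = -√2*√P/2)
d(k) = -√2*√k/2
v(N, a) = √(1 + N) (v(N, a) = √(N + (1 + (⅕)*0)) = √(N + (1 + 0)) = √(N + 1) = √(1 + N))
(-19*v(-4, d(-4)))*o(0) = -19*√(1 - 4)*(-4) = -19*I*√3*(-4) = 76*I*√3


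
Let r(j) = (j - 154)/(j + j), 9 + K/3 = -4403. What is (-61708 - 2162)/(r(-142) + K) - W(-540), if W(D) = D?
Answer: 255981525/469841 ≈ 544.83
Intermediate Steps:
K = -13236 (K = -27 + 3*(-4403) = -27 - 13209 = -13236)
r(j) = (-154 + j)/(2*j) (r(j) = (-154 + j)/((2*j)) = (-154 + j)*(1/(2*j)) = (-154 + j)/(2*j))
(-61708 - 2162)/(r(-142) + K) - W(-540) = (-61708 - 2162)/((½)*(-154 - 142)/(-142) - 13236) - 1*(-540) = -63870/((½)*(-1/142)*(-296) - 13236) + 540 = -63870/(74/71 - 13236) + 540 = -63870/(-939682/71) + 540 = -63870*(-71/939682) + 540 = 2267385/469841 + 540 = 255981525/469841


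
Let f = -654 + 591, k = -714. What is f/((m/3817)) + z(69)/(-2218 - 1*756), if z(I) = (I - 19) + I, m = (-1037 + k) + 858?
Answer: 715054487/2655782 ≈ 269.24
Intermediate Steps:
m = -893 (m = (-1037 - 714) + 858 = -1751 + 858 = -893)
f = -63
z(I) = -19 + 2*I (z(I) = (-19 + I) + I = -19 + 2*I)
f/((m/3817)) + z(69)/(-2218 - 1*756) = -63/((-893/3817)) + (-19 + 2*69)/(-2218 - 1*756) = -63/((-893*1/3817)) + (-19 + 138)/(-2218 - 756) = -63/(-893/3817) + 119/(-2974) = -63*(-3817/893) + 119*(-1/2974) = 240471/893 - 119/2974 = 715054487/2655782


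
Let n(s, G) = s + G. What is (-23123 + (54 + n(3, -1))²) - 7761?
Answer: -27748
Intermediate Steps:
n(s, G) = G + s
(-23123 + (54 + n(3, -1))²) - 7761 = (-23123 + (54 + (-1 + 3))²) - 7761 = (-23123 + (54 + 2)²) - 7761 = (-23123 + 56²) - 7761 = (-23123 + 3136) - 7761 = -19987 - 7761 = -27748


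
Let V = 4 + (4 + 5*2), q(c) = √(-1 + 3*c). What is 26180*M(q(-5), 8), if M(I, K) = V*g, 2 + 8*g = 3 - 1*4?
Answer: -176715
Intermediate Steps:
V = 18 (V = 4 + (4 + 10) = 4 + 14 = 18)
g = -3/8 (g = -¼ + (3 - 1*4)/8 = -¼ + (3 - 4)/8 = -¼ + (⅛)*(-1) = -¼ - ⅛ = -3/8 ≈ -0.37500)
M(I, K) = -27/4 (M(I, K) = 18*(-3/8) = -27/4)
26180*M(q(-5), 8) = 26180*(-27/4) = -176715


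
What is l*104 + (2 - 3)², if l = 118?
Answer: 12273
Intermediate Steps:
l*104 + (2 - 3)² = 118*104 + (2 - 3)² = 12272 + (-1)² = 12272 + 1 = 12273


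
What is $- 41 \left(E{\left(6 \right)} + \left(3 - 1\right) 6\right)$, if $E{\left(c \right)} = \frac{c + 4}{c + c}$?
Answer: $- \frac{3157}{6} \approx -526.17$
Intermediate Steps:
$E{\left(c \right)} = \frac{4 + c}{2 c}$
$- 41 \left(E{\left(6 \right)} + \left(3 - 1\right) 6\right) = - 41 \left(\frac{4 + 6}{2 \cdot 6} + \left(3 - 1\right) 6\right) = - 41 \left(\frac{1}{2} \cdot \frac{1}{6} \cdot 10 + 2 \cdot 6\right) = - 41 \left(\frac{5}{6} + 12\right) = \left(-41\right) \frac{77}{6} = - \frac{3157}{6}$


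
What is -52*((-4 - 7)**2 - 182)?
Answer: 3172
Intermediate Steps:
-52*((-4 - 7)**2 - 182) = -52*((-11)**2 - 182) = -52*(121 - 182) = -52*(-61) = 3172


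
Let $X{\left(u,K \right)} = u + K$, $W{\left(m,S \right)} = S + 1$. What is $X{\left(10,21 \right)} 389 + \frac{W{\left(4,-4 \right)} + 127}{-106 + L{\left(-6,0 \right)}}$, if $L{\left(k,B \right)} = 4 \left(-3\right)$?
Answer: $\frac{711419}{59} \approx 12058.0$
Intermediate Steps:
$L{\left(k,B \right)} = -12$
$W{\left(m,S \right)} = 1 + S$
$X{\left(u,K \right)} = K + u$
$X{\left(10,21 \right)} 389 + \frac{W{\left(4,-4 \right)} + 127}{-106 + L{\left(-6,0 \right)}} = \left(21 + 10\right) 389 + \frac{\left(1 - 4\right) + 127}{-106 - 12} = 31 \cdot 389 + \frac{-3 + 127}{-118} = 12059 + 124 \left(- \frac{1}{118}\right) = 12059 - \frac{62}{59} = \frac{711419}{59}$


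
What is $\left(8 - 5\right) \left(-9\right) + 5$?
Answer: $-22$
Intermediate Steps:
$\left(8 - 5\right) \left(-9\right) + 5 = 3 \left(-9\right) + 5 = -27 + 5 = -22$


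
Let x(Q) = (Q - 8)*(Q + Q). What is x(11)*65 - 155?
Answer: 4135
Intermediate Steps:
x(Q) = 2*Q*(-8 + Q) (x(Q) = (-8 + Q)*(2*Q) = 2*Q*(-8 + Q))
x(11)*65 - 155 = (2*11*(-8 + 11))*65 - 155 = (2*11*3)*65 - 155 = 66*65 - 155 = 4290 - 155 = 4135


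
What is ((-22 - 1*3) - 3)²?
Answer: 784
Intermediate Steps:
((-22 - 1*3) - 3)² = ((-22 - 3) - 3)² = (-25 - 3)² = (-28)² = 784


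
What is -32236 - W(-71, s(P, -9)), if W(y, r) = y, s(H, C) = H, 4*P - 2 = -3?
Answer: -32165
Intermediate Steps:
P = -¼ (P = ½ + (¼)*(-3) = ½ - ¾ = -¼ ≈ -0.25000)
-32236 - W(-71, s(P, -9)) = -32236 - 1*(-71) = -32236 + 71 = -32165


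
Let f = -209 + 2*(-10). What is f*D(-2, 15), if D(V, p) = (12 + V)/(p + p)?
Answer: -229/3 ≈ -76.333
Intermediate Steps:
f = -229 (f = -209 - 20 = -229)
D(V, p) = (12 + V)/(2*p) (D(V, p) = (12 + V)/((2*p)) = (12 + V)*(1/(2*p)) = (12 + V)/(2*p))
f*D(-2, 15) = -229*(12 - 2)/(2*15) = -229*10/(2*15) = -229*⅓ = -229/3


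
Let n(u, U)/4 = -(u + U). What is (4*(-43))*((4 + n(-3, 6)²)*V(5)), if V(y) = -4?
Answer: 101824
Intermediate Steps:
n(u, U) = -4*U - 4*u (n(u, U) = 4*(-(u + U)) = 4*(-(U + u)) = 4*(-U - u) = -4*U - 4*u)
(4*(-43))*((4 + n(-3, 6)²)*V(5)) = (4*(-43))*((4 + (-4*6 - 4*(-3))²)*(-4)) = -172*(4 + (-24 + 12)²)*(-4) = -172*(4 + (-12)²)*(-4) = -172*(4 + 144)*(-4) = -25456*(-4) = -172*(-592) = 101824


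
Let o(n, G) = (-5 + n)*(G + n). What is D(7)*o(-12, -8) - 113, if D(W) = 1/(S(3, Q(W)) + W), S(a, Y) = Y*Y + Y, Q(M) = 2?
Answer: -1129/13 ≈ -86.846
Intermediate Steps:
S(a, Y) = Y + Y² (S(a, Y) = Y² + Y = Y + Y²)
D(W) = 1/(6 + W) (D(W) = 1/(2*(1 + 2) + W) = 1/(2*3 + W) = 1/(6 + W))
D(7)*o(-12, -8) - 113 = ((-12)² - 5*(-8) - 5*(-12) - 8*(-12))/(6 + 7) - 113 = (144 + 40 + 60 + 96)/13 - 113 = (1/13)*340 - 113 = 340/13 - 113 = -1129/13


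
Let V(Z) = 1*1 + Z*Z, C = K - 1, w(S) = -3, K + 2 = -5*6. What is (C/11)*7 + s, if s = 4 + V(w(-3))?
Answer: -7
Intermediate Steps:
K = -32 (K = -2 - 5*6 = -2 - 30 = -32)
C = -33 (C = -32 - 1 = -33)
V(Z) = 1 + Z²
s = 14 (s = 4 + (1 + (-3)²) = 4 + (1 + 9) = 4 + 10 = 14)
(C/11)*7 + s = -33/11*7 + 14 = -33*1/11*7 + 14 = -3*7 + 14 = -21 + 14 = -7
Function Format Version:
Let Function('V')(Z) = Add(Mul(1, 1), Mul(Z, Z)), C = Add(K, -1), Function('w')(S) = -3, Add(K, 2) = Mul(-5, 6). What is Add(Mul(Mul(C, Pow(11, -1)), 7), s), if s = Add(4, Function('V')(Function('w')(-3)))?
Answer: -7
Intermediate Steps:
K = -32 (K = Add(-2, Mul(-5, 6)) = Add(-2, -30) = -32)
C = -33 (C = Add(-32, -1) = -33)
Function('V')(Z) = Add(1, Pow(Z, 2))
s = 14 (s = Add(4, Add(1, Pow(-3, 2))) = Add(4, Add(1, 9)) = Add(4, 10) = 14)
Add(Mul(Mul(C, Pow(11, -1)), 7), s) = Add(Mul(Mul(-33, Pow(11, -1)), 7), 14) = Add(Mul(Mul(-33, Rational(1, 11)), 7), 14) = Add(Mul(-3, 7), 14) = Add(-21, 14) = -7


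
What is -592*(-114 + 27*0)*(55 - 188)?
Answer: -8975904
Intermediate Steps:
-592*(-114 + 27*0)*(55 - 188) = -592*(-114 + 0)*(-133) = -(-67488)*(-133) = -592*15162 = -8975904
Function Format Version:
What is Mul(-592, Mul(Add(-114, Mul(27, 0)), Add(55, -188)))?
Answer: -8975904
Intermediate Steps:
Mul(-592, Mul(Add(-114, Mul(27, 0)), Add(55, -188))) = Mul(-592, Mul(Add(-114, 0), -133)) = Mul(-592, Mul(-114, -133)) = Mul(-592, 15162) = -8975904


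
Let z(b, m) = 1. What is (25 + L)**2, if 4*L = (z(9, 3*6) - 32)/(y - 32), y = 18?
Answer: 2047761/3136 ≈ 652.99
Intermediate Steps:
L = 31/56 (L = ((1 - 32)/(18 - 32))/4 = (-31/(-14))/4 = (-31*(-1/14))/4 = (1/4)*(31/14) = 31/56 ≈ 0.55357)
(25 + L)**2 = (25 + 31/56)**2 = (1431/56)**2 = 2047761/3136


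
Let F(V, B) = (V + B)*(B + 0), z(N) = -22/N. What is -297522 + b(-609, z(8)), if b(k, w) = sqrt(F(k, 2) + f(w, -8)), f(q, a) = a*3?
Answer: -297522 + I*sqrt(1238) ≈ -2.9752e+5 + 35.185*I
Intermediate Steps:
f(q, a) = 3*a
F(V, B) = B*(B + V) (F(V, B) = (B + V)*B = B*(B + V))
b(k, w) = sqrt(-20 + 2*k) (b(k, w) = sqrt(2*(2 + k) + 3*(-8)) = sqrt((4 + 2*k) - 24) = sqrt(-20 + 2*k))
-297522 + b(-609, z(8)) = -297522 + sqrt(-20 + 2*(-609)) = -297522 + sqrt(-20 - 1218) = -297522 + sqrt(-1238) = -297522 + I*sqrt(1238)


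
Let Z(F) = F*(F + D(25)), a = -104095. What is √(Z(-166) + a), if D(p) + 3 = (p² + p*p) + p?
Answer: I*√287691 ≈ 536.37*I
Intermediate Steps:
D(p) = -3 + p + 2*p² (D(p) = -3 + ((p² + p*p) + p) = -3 + ((p² + p²) + p) = -3 + (2*p² + p) = -3 + (p + 2*p²) = -3 + p + 2*p²)
Z(F) = F*(1272 + F) (Z(F) = F*(F + (-3 + 25 + 2*25²)) = F*(F + (-3 + 25 + 2*625)) = F*(F + (-3 + 25 + 1250)) = F*(F + 1272) = F*(1272 + F))
√(Z(-166) + a) = √(-166*(1272 - 166) - 104095) = √(-166*1106 - 104095) = √(-183596 - 104095) = √(-287691) = I*√287691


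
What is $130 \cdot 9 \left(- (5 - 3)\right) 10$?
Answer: $-23400$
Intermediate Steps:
$130 \cdot 9 \left(- (5 - 3)\right) 10 = 130 \cdot 9 \left(\left(-1\right) 2\right) 10 = 130 \cdot 9 \left(-2\right) 10 = 130 \left(\left(-18\right) 10\right) = 130 \left(-180\right) = -23400$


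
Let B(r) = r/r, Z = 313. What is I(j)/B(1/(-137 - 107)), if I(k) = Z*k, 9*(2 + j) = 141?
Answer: 12833/3 ≈ 4277.7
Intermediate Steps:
j = 41/3 (j = -2 + (1/9)*141 = -2 + 47/3 = 41/3 ≈ 13.667)
B(r) = 1
I(k) = 313*k
I(j)/B(1/(-137 - 107)) = (313*(41/3))/1 = (12833/3)*1 = 12833/3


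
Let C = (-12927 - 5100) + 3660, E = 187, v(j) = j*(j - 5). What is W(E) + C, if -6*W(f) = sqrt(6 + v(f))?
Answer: -14367 - sqrt(8510)/3 ≈ -14398.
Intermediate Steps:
v(j) = j*(-5 + j)
W(f) = -sqrt(6 + f*(-5 + f))/6
C = -14367 (C = -18027 + 3660 = -14367)
W(E) + C = -sqrt(6 + 187*(-5 + 187))/6 - 14367 = -sqrt(6 + 187*182)/6 - 14367 = -sqrt(6 + 34034)/6 - 14367 = -sqrt(8510)/3 - 14367 = -14367 - sqrt(8510)/3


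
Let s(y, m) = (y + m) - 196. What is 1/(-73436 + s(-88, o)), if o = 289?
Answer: -1/73431 ≈ -1.3618e-5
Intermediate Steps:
s(y, m) = -196 + m + y (s(y, m) = (m + y) - 196 = -196 + m + y)
1/(-73436 + s(-88, o)) = 1/(-73436 + (-196 + 289 - 88)) = 1/(-73436 + 5) = 1/(-73431) = -1/73431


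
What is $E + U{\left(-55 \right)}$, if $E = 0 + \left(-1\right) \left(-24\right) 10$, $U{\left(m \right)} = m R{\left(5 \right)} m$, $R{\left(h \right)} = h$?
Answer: $15365$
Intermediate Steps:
$U{\left(m \right)} = 5 m^{2}$ ($U{\left(m \right)} = m 5 m = 5 m m = 5 m^{2}$)
$E = 240$ ($E = 0 + 24 \cdot 10 = 0 + 240 = 240$)
$E + U{\left(-55 \right)} = 240 + 5 \left(-55\right)^{2} = 240 + 5 \cdot 3025 = 240 + 15125 = 15365$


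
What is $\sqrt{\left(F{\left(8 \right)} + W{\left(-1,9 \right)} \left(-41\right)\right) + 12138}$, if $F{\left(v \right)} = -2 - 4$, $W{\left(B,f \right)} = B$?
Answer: $\sqrt{12173} \approx 110.33$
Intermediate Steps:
$F{\left(v \right)} = -6$
$\sqrt{\left(F{\left(8 \right)} + W{\left(-1,9 \right)} \left(-41\right)\right) + 12138} = \sqrt{\left(-6 - -41\right) + 12138} = \sqrt{\left(-6 + 41\right) + 12138} = \sqrt{35 + 12138} = \sqrt{12173}$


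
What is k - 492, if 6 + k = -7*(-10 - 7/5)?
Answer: -2091/5 ≈ -418.20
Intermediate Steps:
k = 369/5 (k = -6 - 7*(-10 - 7/5) = -6 - 7*(-57/5) = -6 + 399/5 = 369/5 ≈ 73.800)
k - 492 = 369/5 - 492 = -2091/5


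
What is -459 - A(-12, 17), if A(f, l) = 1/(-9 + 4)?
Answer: -2294/5 ≈ -458.80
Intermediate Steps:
A(f, l) = -⅕ (A(f, l) = 1/(-5) = -⅕)
-459 - A(-12, 17) = -459 - 1*(-⅕) = -459 + ⅕ = -2294/5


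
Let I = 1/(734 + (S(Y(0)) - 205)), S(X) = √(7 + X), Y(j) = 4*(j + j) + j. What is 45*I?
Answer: 7935/93278 - 15*√7/93278 ≈ 0.084643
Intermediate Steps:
Y(j) = 9*j (Y(j) = 4*(2*j) + j = 8*j + j = 9*j)
I = 1/(529 + √7) (I = 1/(734 + (√(7 + 9*0) - 205)) = 1/(734 + (√(7 + 0) - 205)) = 1/(734 + (√7 - 205)) = 1/(734 + (-205 + √7)) = 1/(529 + √7) ≈ 0.0018810)
45*I = 45*(529/279834 - √7/279834) = 7935/93278 - 15*√7/93278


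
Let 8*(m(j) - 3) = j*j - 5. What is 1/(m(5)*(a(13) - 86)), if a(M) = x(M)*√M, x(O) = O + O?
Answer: 43/3828 + 13*√13/3828 ≈ 0.023478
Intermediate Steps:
m(j) = 19/8 + j²/8 (m(j) = 3 + (j*j - 5)/8 = 3 + (j² - 5)/8 = 3 + (-5 + j²)/8 = 3 + (-5/8 + j²/8) = 19/8 + j²/8)
x(O) = 2*O
a(M) = 2*M^(3/2) (a(M) = (2*M)*√M = 2*M^(3/2))
1/(m(5)*(a(13) - 86)) = 1/((19/8 + (⅛)*5²)*(2*13^(3/2) - 86)) = 1/((19/8 + (⅛)*25)*(2*(13*√13) - 86)) = 1/((19/8 + 25/8)*(26*√13 - 86)) = 1/(11*(-86 + 26*√13)/2) = 1/(-473 + 143*√13)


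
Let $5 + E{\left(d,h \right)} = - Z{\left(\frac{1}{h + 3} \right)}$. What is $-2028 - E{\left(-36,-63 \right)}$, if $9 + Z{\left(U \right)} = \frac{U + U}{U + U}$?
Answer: $-2031$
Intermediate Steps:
$Z{\left(U \right)} = -8$ ($Z{\left(U \right)} = -9 + \frac{U + U}{U + U} = -9 + \frac{2 U}{2 U} = -9 + 2 U \frac{1}{2 U} = -9 + 1 = -8$)
$E{\left(d,h \right)} = 3$ ($E{\left(d,h \right)} = -5 - -8 = -5 + 8 = 3$)
$-2028 - E{\left(-36,-63 \right)} = -2028 - 3 = -2031$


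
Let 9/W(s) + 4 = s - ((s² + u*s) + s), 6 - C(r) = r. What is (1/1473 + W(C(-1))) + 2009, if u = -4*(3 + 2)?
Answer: 85822901/42717 ≈ 2009.1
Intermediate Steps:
C(r) = 6 - r
u = -20 (u = -4*5 = -20)
W(s) = 9/(-4 - s² + 20*s) (W(s) = 9/(-4 + (s - ((s² - 20*s) + s))) = 9/(-4 + (s - (s² - 19*s))) = 9/(-4 + (s + (-s² + 19*s))) = 9/(-4 + (-s² + 20*s)) = 9/(-4 - s² + 20*s))
(1/1473 + W(C(-1))) + 2009 = (1/1473 - 9/(4 + (6 - 1*(-1))² - 20*(6 - 1*(-1)))) + 2009 = (1/1473 - 9/(4 + (6 + 1)² - 20*(6 + 1))) + 2009 = (1/1473 - 9/(4 + 7² - 20*7)) + 2009 = (1/1473 - 9/(4 + 49 - 140)) + 2009 = (1/1473 - 9/(-87)) + 2009 = (1/1473 - 9*(-1/87)) + 2009 = (1/1473 + 3/29) + 2009 = 4448/42717 + 2009 = 85822901/42717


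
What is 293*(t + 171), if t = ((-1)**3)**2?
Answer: 50396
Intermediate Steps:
t = 1 (t = (-1)**2 = 1)
293*(t + 171) = 293*(1 + 171) = 293*172 = 50396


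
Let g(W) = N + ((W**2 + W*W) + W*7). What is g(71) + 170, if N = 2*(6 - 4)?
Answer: 10753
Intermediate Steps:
N = 4 (N = 2*2 = 4)
g(W) = 4 + 2*W**2 + 7*W (g(W) = 4 + ((W**2 + W*W) + W*7) = 4 + ((W**2 + W**2) + 7*W) = 4 + (2*W**2 + 7*W) = 4 + 2*W**2 + 7*W)
g(71) + 170 = (4 + 2*71**2 + 7*71) + 170 = (4 + 2*5041 + 497) + 170 = (4 + 10082 + 497) + 170 = 10583 + 170 = 10753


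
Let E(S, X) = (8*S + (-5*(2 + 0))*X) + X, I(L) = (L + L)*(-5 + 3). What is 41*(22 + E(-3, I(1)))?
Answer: 1394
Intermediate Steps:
I(L) = -4*L (I(L) = (2*L)*(-2) = -4*L)
E(S, X) = -9*X + 8*S (E(S, X) = (8*S + (-5*2)*X) + X = (8*S - 10*X) + X = (-10*X + 8*S) + X = -9*X + 8*S)
41*(22 + E(-3, I(1))) = 41*(22 + (-(-36) + 8*(-3))) = 41*(22 + (-9*(-4) - 24)) = 41*(22 + (36 - 24)) = 41*(22 + 12) = 41*34 = 1394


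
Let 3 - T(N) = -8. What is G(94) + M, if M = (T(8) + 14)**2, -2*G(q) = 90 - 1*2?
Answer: 581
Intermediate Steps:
T(N) = 11 (T(N) = 3 - 1*(-8) = 3 + 8 = 11)
G(q) = -44 (G(q) = -(90 - 1*2)/2 = -(90 - 2)/2 = -1/2*88 = -44)
M = 625 (M = (11 + 14)**2 = 25**2 = 625)
G(94) + M = -44 + 625 = 581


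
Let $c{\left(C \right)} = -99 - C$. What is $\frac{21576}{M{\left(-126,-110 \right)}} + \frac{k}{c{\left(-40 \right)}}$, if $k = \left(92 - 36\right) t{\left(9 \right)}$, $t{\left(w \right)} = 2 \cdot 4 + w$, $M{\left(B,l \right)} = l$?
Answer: $- \frac{688852}{3245} \approx -212.28$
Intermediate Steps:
$t{\left(w \right)} = 8 + w$
$k = 952$ ($k = \left(92 - 36\right) \left(8 + 9\right) = 56 \cdot 17 = 952$)
$\frac{21576}{M{\left(-126,-110 \right)}} + \frac{k}{c{\left(-40 \right)}} = \frac{21576}{-110} + \frac{952}{-99 - -40} = 21576 \left(- \frac{1}{110}\right) + \frac{952}{-99 + 40} = - \frac{10788}{55} + \frac{952}{-59} = - \frac{10788}{55} + 952 \left(- \frac{1}{59}\right) = - \frac{10788}{55} - \frac{952}{59} = - \frac{688852}{3245}$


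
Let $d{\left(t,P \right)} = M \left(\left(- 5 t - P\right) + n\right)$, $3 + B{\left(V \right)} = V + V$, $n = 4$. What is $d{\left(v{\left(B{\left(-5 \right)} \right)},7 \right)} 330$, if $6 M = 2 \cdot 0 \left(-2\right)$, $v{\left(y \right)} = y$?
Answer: $0$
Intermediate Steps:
$B{\left(V \right)} = -3 + 2 V$ ($B{\left(V \right)} = -3 + \left(V + V\right) = -3 + 2 V$)
$M = 0$ ($M = \frac{2 \cdot 0 \left(-2\right)}{6} = \frac{0 \left(-2\right)}{6} = \frac{1}{6} \cdot 0 = 0$)
$d{\left(t,P \right)} = 0$ ($d{\left(t,P \right)} = 0 \left(\left(- 5 t - P\right) + 4\right) = 0 \left(\left(- P - 5 t\right) + 4\right) = 0 \left(4 - P - 5 t\right) = 0$)
$d{\left(v{\left(B{\left(-5 \right)} \right)},7 \right)} 330 = 0 \cdot 330 = 0$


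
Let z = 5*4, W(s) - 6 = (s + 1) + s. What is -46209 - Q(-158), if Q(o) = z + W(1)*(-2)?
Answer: -46211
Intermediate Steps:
W(s) = 7 + 2*s (W(s) = 6 + ((s + 1) + s) = 6 + ((1 + s) + s) = 6 + (1 + 2*s) = 7 + 2*s)
z = 20
Q(o) = 2 (Q(o) = 20 + (7 + 2*1)*(-2) = 20 + (7 + 2)*(-2) = 20 + 9*(-2) = 20 - 18 = 2)
-46209 - Q(-158) = -46209 - 1*2 = -46209 - 2 = -46211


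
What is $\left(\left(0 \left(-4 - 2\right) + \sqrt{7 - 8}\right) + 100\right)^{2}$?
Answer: $\left(100 + i\right)^{2} \approx 9999.0 + 200.0 i$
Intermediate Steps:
$\left(\left(0 \left(-4 - 2\right) + \sqrt{7 - 8}\right) + 100\right)^{2} = \left(\left(0 \left(-6\right) + \sqrt{-1}\right) + 100\right)^{2} = \left(\left(0 + i\right) + 100\right)^{2} = \left(i + 100\right)^{2} = \left(100 + i\right)^{2}$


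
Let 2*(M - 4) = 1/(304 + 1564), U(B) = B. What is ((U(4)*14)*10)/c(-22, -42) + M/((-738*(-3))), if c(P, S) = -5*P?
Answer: 463368619/90986544 ≈ 5.0927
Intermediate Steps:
M = 14945/3736 (M = 4 + 1/(2*(304 + 1564)) = 4 + (½)/1868 = 4 + (½)*(1/1868) = 4 + 1/3736 = 14945/3736 ≈ 4.0003)
((U(4)*14)*10)/c(-22, -42) + M/((-738*(-3))) = ((4*14)*10)/((-5*(-22))) + 14945/(3736*((-738*(-3)))) = (56*10)/110 + (14945/3736)/2214 = 560*(1/110) + (14945/3736)*(1/2214) = 56/11 + 14945/8271504 = 463368619/90986544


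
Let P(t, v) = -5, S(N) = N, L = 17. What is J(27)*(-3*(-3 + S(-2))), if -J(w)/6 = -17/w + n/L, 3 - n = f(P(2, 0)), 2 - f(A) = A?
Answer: 3970/51 ≈ 77.843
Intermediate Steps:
f(A) = 2 - A
n = -4 (n = 3 - (2 - 1*(-5)) = 3 - (2 + 5) = 3 - 1*7 = 3 - 7 = -4)
J(w) = 24/17 + 102/w (J(w) = -6*(-17/w - 4/17) = -6*(-4/17 - 17/w) = 24/17 + 102/w)
J(27)*(-3*(-3 + S(-2))) = (24/17 + 102/27)*(-3*(-3 - 2)) = (24/17 + 102*(1/27))*(-3*(-5)) = (24/17 + 34/9)*15 = (794/153)*15 = 3970/51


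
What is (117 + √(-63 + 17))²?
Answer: (117 + I*√46)² ≈ 13643.0 + 1587.1*I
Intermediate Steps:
(117 + √(-63 + 17))² = (117 + √(-46))² = (117 + I*√46)²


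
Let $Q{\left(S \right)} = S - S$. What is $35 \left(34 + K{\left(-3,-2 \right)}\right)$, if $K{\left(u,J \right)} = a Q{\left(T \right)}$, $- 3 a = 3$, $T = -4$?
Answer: $1190$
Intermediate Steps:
$Q{\left(S \right)} = 0$
$a = -1$ ($a = \left(- \frac{1}{3}\right) 3 = -1$)
$K{\left(u,J \right)} = 0$ ($K{\left(u,J \right)} = \left(-1\right) 0 = 0$)
$35 \left(34 + K{\left(-3,-2 \right)}\right) = 35 \left(34 + 0\right) = 35 \cdot 34 = 1190$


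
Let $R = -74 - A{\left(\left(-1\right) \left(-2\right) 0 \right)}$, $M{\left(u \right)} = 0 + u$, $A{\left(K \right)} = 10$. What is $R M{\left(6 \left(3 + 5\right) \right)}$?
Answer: $-4032$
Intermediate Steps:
$M{\left(u \right)} = u$
$R = -84$ ($R = -74 - 10 = -84$)
$R M{\left(6 \left(3 + 5\right) \right)} = - 84 \cdot 6 \left(3 + 5\right) = - 84 \cdot 6 \cdot 8 = \left(-84\right) 48 = -4032$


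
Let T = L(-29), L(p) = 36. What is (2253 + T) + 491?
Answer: 2780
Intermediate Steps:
T = 36
(2253 + T) + 491 = (2253 + 36) + 491 = 2289 + 491 = 2780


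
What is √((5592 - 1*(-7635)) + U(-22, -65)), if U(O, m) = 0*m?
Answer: √13227 ≈ 115.01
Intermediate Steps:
U(O, m) = 0
√((5592 - 1*(-7635)) + U(-22, -65)) = √((5592 - 1*(-7635)) + 0) = √((5592 + 7635) + 0) = √(13227 + 0) = √13227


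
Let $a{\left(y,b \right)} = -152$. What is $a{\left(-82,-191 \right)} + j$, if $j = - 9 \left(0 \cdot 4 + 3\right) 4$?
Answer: $-260$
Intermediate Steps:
$j = -108$ ($j = - 9 \left(0 + 3\right) 4 = \left(-9\right) 3 \cdot 4 = \left(-27\right) 4 = -108$)
$a{\left(-82,-191 \right)} + j = -152 - 108 = -260$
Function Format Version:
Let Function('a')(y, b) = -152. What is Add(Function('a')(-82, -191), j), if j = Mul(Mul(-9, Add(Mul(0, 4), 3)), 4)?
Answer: -260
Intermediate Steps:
j = -108 (j = Mul(Mul(-9, Add(0, 3)), 4) = Mul(Mul(-9, 3), 4) = Mul(-27, 4) = -108)
Add(Function('a')(-82, -191), j) = Add(-152, -108) = -260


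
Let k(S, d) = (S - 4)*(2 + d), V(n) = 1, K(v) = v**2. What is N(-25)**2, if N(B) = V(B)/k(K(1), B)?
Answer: 1/4761 ≈ 0.00021004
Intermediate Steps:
k(S, d) = (-4 + S)*(2 + d)
N(B) = 1/(-6 - 3*B) (N(B) = 1/(-8 - 4*B + 2*1**2 + 1**2*B) = 1/(-8 - 4*B + 2*1 + 1*B) = 1/(-8 - 4*B + 2 + B) = 1/(-6 - 3*B))
N(-25)**2 = (-1/(6 + 3*(-25)))**2 = (-1/(6 - 75))**2 = (-1/(-69))**2 = (-1*(-1/69))**2 = (1/69)**2 = 1/4761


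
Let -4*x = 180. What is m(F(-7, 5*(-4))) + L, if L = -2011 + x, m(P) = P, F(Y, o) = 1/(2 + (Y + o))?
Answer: -51401/25 ≈ -2056.0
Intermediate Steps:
x = -45 (x = -¼*180 = -45)
F(Y, o) = 1/(2 + Y + o)
L = -2056 (L = -2011 - 45 = -2056)
m(F(-7, 5*(-4))) + L = 1/(2 - 7 + 5*(-4)) - 2056 = 1/(2 - 7 - 20) - 2056 = 1/(-25) - 2056 = -1/25 - 2056 = -51401/25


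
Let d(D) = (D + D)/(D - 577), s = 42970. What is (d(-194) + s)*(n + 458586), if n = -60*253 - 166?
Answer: 14684655555920/771 ≈ 1.9046e+10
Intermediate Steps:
n = -15346 (n = -15180 - 166 = -15346)
d(D) = 2*D/(-577 + D) (d(D) = (2*D)/(-577 + D) = 2*D/(-577 + D))
(d(-194) + s)*(n + 458586) = (2*(-194)/(-577 - 194) + 42970)*(-15346 + 458586) = (2*(-194)/(-771) + 42970)*443240 = (2*(-194)*(-1/771) + 42970)*443240 = (388/771 + 42970)*443240 = (33130258/771)*443240 = 14684655555920/771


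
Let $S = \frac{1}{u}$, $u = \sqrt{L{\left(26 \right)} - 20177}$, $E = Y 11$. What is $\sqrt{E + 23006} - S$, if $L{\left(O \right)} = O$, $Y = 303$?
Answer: $\sqrt{26339} + \frac{i \sqrt{2239}}{6717} \approx 162.29 + 0.0070445 i$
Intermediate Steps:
$E = 3333$ ($E = 303 \cdot 11 = 3333$)
$u = 3 i \sqrt{2239}$ ($u = \sqrt{26 - 20177} = \sqrt{-20151} = 3 i \sqrt{2239} \approx 141.95 i$)
$S = - \frac{i \sqrt{2239}}{6717}$ ($S = \frac{1}{3 i \sqrt{2239}} = - \frac{i \sqrt{2239}}{6717} \approx - 0.0070445 i$)
$\sqrt{E + 23006} - S = \sqrt{3333 + 23006} - - \frac{i \sqrt{2239}}{6717} = \sqrt{26339} + \frac{i \sqrt{2239}}{6717}$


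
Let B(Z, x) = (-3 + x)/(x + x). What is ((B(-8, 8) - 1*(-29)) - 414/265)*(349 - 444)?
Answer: -2235559/848 ≈ -2636.3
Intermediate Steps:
B(Z, x) = (-3 + x)/(2*x) (B(Z, x) = (-3 + x)/((2*x)) = (-3 + x)*(1/(2*x)) = (-3 + x)/(2*x))
((B(-8, 8) - 1*(-29)) - 414/265)*(349 - 444) = (((1/2)*(-3 + 8)/8 - 1*(-29)) - 414/265)*(349 - 444) = (((1/2)*(1/8)*5 + 29) - 414*1/265)*(-95) = ((5/16 + 29) - 414/265)*(-95) = (469/16 - 414/265)*(-95) = (117661/4240)*(-95) = -2235559/848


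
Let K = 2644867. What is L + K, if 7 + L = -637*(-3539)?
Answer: 4899203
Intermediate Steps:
L = 2254336 (L = -7 - 637*(-3539) = -7 + 2254343 = 2254336)
L + K = 2254336 + 2644867 = 4899203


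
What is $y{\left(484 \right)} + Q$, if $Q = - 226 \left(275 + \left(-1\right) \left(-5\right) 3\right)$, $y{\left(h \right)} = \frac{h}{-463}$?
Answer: $- \frac{30345504}{463} \approx -65541.0$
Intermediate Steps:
$y{\left(h \right)} = - \frac{h}{463}$ ($y{\left(h \right)} = h \left(- \frac{1}{463}\right) = - \frac{h}{463}$)
$Q = -65540$ ($Q = - 226 \left(275 + 5 \cdot 3\right) = - 226 \left(275 + 15\right) = \left(-226\right) 290 = -65540$)
$y{\left(484 \right)} + Q = \left(- \frac{1}{463}\right) 484 - 65540 = - \frac{484}{463} - 65540 = - \frac{30345504}{463}$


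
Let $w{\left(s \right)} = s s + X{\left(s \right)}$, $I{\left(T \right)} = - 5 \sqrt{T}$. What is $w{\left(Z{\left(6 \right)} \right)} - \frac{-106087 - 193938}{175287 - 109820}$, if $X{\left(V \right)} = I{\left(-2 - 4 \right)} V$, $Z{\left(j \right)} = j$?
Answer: $\frac{2656837}{65467} - 30 i \sqrt{6} \approx 40.583 - 73.485 i$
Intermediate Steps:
$X{\left(V \right)} = - 5 i V \sqrt{6}$ ($X{\left(V \right)} = - 5 \sqrt{-2 - 4} V = - 5 \sqrt{-6} V = - 5 i \sqrt{6} V = - 5 i V \sqrt{6}$)
$w{\left(s \right)} = s^{2} - 5 i s \sqrt{6}$ ($w{\left(s \right)} = s s - 5 i s \sqrt{6} = s^{2} - 5 i s \sqrt{6}$)
$w{\left(Z{\left(6 \right)} \right)} - \frac{-106087 - 193938}{175287 - 109820} = 6 \left(6 - 5 i \sqrt{6}\right) - \frac{-106087 - 193938}{175287 - 109820} = \left(36 - 30 i \sqrt{6}\right) - - \frac{300025}{65467} = \left(36 - 30 i \sqrt{6}\right) + \frac{300025}{65467} = \frac{2656837}{65467} - 30 i \sqrt{6}$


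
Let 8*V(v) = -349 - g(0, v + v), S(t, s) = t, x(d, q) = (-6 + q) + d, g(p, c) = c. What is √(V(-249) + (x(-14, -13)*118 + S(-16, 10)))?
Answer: 3*I*√6918/4 ≈ 62.381*I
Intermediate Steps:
x(d, q) = -6 + d + q
V(v) = -349/8 - v/4 (V(v) = (-349 - (v + v))/8 = (-349 - 2*v)/8 = -349/8 - v/4)
√(V(-249) + (x(-14, -13)*118 + S(-16, 10))) = √((-349/8 - ¼*(-249)) + ((-6 - 14 - 13)*118 - 16)) = √((-349/8 + 249/4) + (-33*118 - 16)) = √(149/8 + (-3894 - 16)) = √(149/8 - 3910) = √(-31131/8) = 3*I*√6918/4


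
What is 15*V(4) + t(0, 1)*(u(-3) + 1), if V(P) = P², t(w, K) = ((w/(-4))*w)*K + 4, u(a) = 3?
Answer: 256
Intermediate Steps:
t(w, K) = 4 - K*w²/4 (t(w, K) = ((w*(-¼))*w)*K + 4 = ((-w/4)*w)*K + 4 = (-w²/4)*K + 4 = -K*w²/4 + 4 = 4 - K*w²/4)
15*V(4) + t(0, 1)*(u(-3) + 1) = 15*4² + (4 - ¼*1*0²)*(3 + 1) = 15*16 + (4 - ¼*1*0)*4 = 240 + (4 + 0)*4 = 240 + 4*4 = 240 + 16 = 256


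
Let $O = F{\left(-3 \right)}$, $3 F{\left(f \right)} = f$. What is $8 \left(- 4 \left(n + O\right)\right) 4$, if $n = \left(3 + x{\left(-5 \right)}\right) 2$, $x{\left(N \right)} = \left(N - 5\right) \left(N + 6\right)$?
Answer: $1920$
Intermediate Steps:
$F{\left(f \right)} = \frac{f}{3}$
$x{\left(N \right)} = \left(-5 + N\right) \left(6 + N\right)$
$O = -1$ ($O = \frac{1}{3} \left(-3\right) = -1$)
$n = -14$ ($n = \left(3 - \left(35 - 25\right)\right) 2 = \left(3 - 10\right) 2 = \left(-7\right) 2 = -14$)
$8 \left(- 4 \left(n + O\right)\right) 4 = 8 \left(- 4 \left(-14 - 1\right)\right) 4 = 8 \left(\left(-4\right) \left(-15\right)\right) 4 = 8 \cdot 60 \cdot 4 = 480 \cdot 4 = 1920$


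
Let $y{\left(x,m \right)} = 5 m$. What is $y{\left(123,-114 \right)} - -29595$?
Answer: $29025$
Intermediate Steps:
$y{\left(123,-114 \right)} - -29595 = 5 \left(-114\right) - -29595 = -570 + 29595 = 29025$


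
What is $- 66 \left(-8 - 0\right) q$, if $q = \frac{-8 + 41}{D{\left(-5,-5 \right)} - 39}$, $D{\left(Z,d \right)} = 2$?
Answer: $- \frac{17424}{37} \approx -470.92$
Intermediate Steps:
$q = - \frac{33}{37}$ ($q = \frac{-8 + 41}{2 - 39} = \frac{33}{-37} = 33 \left(- \frac{1}{37}\right) = - \frac{33}{37} \approx -0.89189$)
$- 66 \left(-8 - 0\right) q = - 66 \left(-8 - 0\right) \left(- \frac{33}{37}\right) = - 66 \left(-8 + 0\right) \left(- \frac{33}{37}\right) = \left(-66\right) \left(-8\right) \left(- \frac{33}{37}\right) = 528 \left(- \frac{33}{37}\right) = - \frac{17424}{37}$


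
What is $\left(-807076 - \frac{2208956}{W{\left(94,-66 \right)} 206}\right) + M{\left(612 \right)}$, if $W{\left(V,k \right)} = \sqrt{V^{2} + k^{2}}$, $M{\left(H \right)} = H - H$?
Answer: $-807076 - \frac{552239 \sqrt{3298}}{339694} \approx -8.0717 \cdot 10^{5}$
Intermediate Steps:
$M{\left(H \right)} = 0$
$\left(-807076 - \frac{2208956}{W{\left(94,-66 \right)} 206}\right) + M{\left(612 \right)} = \left(-807076 - \frac{2208956}{\sqrt{94^{2} + \left(-66\right)^{2}} \cdot 206}\right) + 0 = \left(-807076 - \frac{2208956}{\sqrt{8836 + 4356} \cdot 206}\right) + 0 = \left(-807076 - \frac{2208956}{\sqrt{13192} \cdot 206}\right) + 0 = \left(-807076 - \frac{2208956}{2 \sqrt{3298} \cdot 206}\right) + 0 = \left(-807076 - \frac{2208956}{412 \sqrt{3298}}\right) + 0 = \left(-807076 - 2208956 \frac{\sqrt{3298}}{1358776}\right) + 0 = \left(-807076 - \frac{552239 \sqrt{3298}}{339694}\right) + 0 = -807076 - \frac{552239 \sqrt{3298}}{339694}$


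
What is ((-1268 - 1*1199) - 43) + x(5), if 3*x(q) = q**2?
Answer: -7505/3 ≈ -2501.7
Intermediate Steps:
x(q) = q**2/3
((-1268 - 1*1199) - 43) + x(5) = ((-1268 - 1*1199) - 43) + (1/3)*5**2 = ((-1268 - 1199) - 43) + (1/3)*25 = (-2467 - 43) + 25/3 = -2510 + 25/3 = -7505/3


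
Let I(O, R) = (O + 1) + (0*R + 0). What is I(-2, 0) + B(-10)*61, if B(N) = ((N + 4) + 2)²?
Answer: 975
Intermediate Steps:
B(N) = (6 + N)² (B(N) = ((4 + N) + 2)² = (6 + N)²)
I(O, R) = 1 + O (I(O, R) = (1 + O) + (0 + 0) = (1 + O) + 0 = 1 + O)
I(-2, 0) + B(-10)*61 = (1 - 2) + (6 - 10)²*61 = -1 + (-4)²*61 = -1 + 16*61 = -1 + 976 = 975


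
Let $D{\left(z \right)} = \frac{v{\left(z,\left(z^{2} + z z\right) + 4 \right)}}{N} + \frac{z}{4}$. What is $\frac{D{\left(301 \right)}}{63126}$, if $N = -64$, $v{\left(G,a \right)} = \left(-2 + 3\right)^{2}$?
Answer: $\frac{535}{448896} \approx 0.0011918$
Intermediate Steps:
$v{\left(G,a \right)} = 1$ ($v{\left(G,a \right)} = 1^{2} = 1$)
$D{\left(z \right)} = - \frac{1}{64} + \frac{z}{4}$ ($D{\left(z \right)} = 1 \frac{1}{-64} + \frac{z}{4} = 1 \left(- \frac{1}{64}\right) + z \frac{1}{4} = - \frac{1}{64} + \frac{z}{4}$)
$\frac{D{\left(301 \right)}}{63126} = \frac{- \frac{1}{64} + \frac{1}{4} \cdot 301}{63126} = \left(- \frac{1}{64} + \frac{301}{4}\right) \frac{1}{63126} = \frac{4815}{64} \cdot \frac{1}{63126} = \frac{535}{448896}$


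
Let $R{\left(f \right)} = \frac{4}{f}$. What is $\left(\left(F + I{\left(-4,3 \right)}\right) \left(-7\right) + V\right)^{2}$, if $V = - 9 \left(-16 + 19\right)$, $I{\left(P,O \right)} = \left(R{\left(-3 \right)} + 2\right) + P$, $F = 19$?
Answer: $\frac{168100}{9} \approx 18678.0$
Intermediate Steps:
$I{\left(P,O \right)} = \frac{2}{3} + P$ ($I{\left(P,O \right)} = \left(\frac{4}{-3} + 2\right) + P = \left(4 \left(- \frac{1}{3}\right) + 2\right) + P = \left(- \frac{4}{3} + 2\right) + P = \frac{2}{3} + P$)
$V = -27$ ($V = \left(-9\right) 3 = -27$)
$\left(\left(F + I{\left(-4,3 \right)}\right) \left(-7\right) + V\right)^{2} = \left(\left(19 + \left(\frac{2}{3} - 4\right)\right) \left(-7\right) - 27\right)^{2} = \left(\left(19 - \frac{10}{3}\right) \left(-7\right) - 27\right)^{2} = \left(\frac{47}{3} \left(-7\right) - 27\right)^{2} = \left(- \frac{329}{3} - 27\right)^{2} = \left(- \frac{410}{3}\right)^{2} = \frac{168100}{9}$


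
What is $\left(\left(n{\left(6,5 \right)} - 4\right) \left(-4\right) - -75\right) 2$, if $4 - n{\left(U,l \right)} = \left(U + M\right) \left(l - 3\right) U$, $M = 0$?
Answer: $726$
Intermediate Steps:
$n{\left(U,l \right)} = 4 - U^{2} \left(-3 + l\right)$ ($n{\left(U,l \right)} = 4 - \left(U + 0\right) \left(l - 3\right) U = 4 - U \left(-3 + l\right) U = 4 - U^{2} \left(-3 + l\right)$)
$\left(\left(n{\left(6,5 \right)} - 4\right) \left(-4\right) - -75\right) 2 = \left(\left(\left(4 + 3 \cdot 6^{2} - 5 \cdot 6^{2}\right) - 4\right) \left(-4\right) - -75\right) 2 = \left(\left(\left(4 + 3 \cdot 36 - 5 \cdot 36\right) - 4\right) \left(-4\right) + 75\right) 2 = \left(\left(\left(4 + 108 - 180\right) - 4\right) \left(-4\right) + 75\right) 2 = \left(\left(-68 - 4\right) \left(-4\right) + 75\right) 2 = \left(\left(-72\right) \left(-4\right) + 75\right) 2 = \left(288 + 75\right) 2 = 363 \cdot 2 = 726$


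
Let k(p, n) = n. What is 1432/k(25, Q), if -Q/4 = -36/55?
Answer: 9845/18 ≈ 546.94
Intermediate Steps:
Q = 144/55 (Q = -(-144)/55 = -4*(-36/55) = 144/55 ≈ 2.6182)
1432/k(25, Q) = 1432/(144/55) = 1432*(55/144) = 9845/18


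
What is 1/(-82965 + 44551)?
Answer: -1/38414 ≈ -2.6032e-5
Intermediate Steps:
1/(-82965 + 44551) = 1/(-38414) = -1/38414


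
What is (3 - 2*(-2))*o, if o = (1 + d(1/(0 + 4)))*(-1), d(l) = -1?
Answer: 0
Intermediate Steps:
o = 0 (o = (1 - 1)*(-1) = 0*(-1) = 0)
(3 - 2*(-2))*o = (3 - 2*(-2))*0 = (3 + 4)*0 = 7*0 = 0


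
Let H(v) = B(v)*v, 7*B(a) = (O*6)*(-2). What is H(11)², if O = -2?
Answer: 69696/49 ≈ 1422.4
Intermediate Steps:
B(a) = 24/7 (B(a) = (-2*6*(-2))/7 = (-12*(-2))/7 = (⅐)*24 = 24/7)
H(v) = 24*v/7
H(11)² = ((24/7)*11)² = (264/7)² = 69696/49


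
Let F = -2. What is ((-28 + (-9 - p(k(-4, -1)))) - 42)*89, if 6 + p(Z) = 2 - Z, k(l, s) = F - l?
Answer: -6497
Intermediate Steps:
k(l, s) = -2 - l
p(Z) = -4 - Z (p(Z) = -6 + (2 - Z) = -4 - Z)
((-28 + (-9 - p(k(-4, -1)))) - 42)*89 = ((-28 + (-9 - (-4 - (-2 - 1*(-4))))) - 42)*89 = ((-28 + (-9 - (-4 - (-2 + 4)))) - 42)*89 = ((-28 + (-9 - (-4 - 1*2))) - 42)*89 = ((-28 + (-9 - (-4 - 2))) - 42)*89 = ((-28 + (-9 - 1*(-6))) - 42)*89 = ((-28 + (-9 + 6)) - 42)*89 = ((-28 - 3) - 42)*89 = (-31 - 42)*89 = -73*89 = -6497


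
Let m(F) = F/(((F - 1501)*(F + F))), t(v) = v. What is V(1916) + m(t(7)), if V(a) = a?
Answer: 5725007/2988 ≈ 1916.0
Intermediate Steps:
m(F) = 1/(2*(-1501 + F)) (m(F) = F/(((-1501 + F)*(2*F))) = F/((2*F*(-1501 + F))) = F*(1/(2*F*(-1501 + F))) = 1/(2*(-1501 + F)))
V(1916) + m(t(7)) = 1916 + 1/(2*(-1501 + 7)) = 1916 + (1/2)/(-1494) = 1916 + (1/2)*(-1/1494) = 1916 - 1/2988 = 5725007/2988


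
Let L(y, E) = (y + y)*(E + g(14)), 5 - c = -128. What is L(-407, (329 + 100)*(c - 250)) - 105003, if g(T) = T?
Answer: 40740703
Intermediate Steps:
c = 133 (c = 5 - 1*(-128) = 5 + 128 = 133)
L(y, E) = 2*y*(14 + E) (L(y, E) = (y + y)*(E + 14) = (2*y)*(14 + E) = 2*y*(14 + E))
L(-407, (329 + 100)*(c - 250)) - 105003 = 2*(-407)*(14 + (329 + 100)*(133 - 250)) - 105003 = 2*(-407)*(14 + 429*(-117)) - 105003 = 2*(-407)*(14 - 50193) - 105003 = 2*(-407)*(-50179) - 105003 = 40845706 - 105003 = 40740703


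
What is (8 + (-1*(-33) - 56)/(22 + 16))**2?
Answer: 78961/1444 ≈ 54.682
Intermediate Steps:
(8 + (-1*(-33) - 56)/(22 + 16))**2 = (8 + (33 - 56)/38)**2 = (8 - 23*1/38)**2 = (8 - 23/38)**2 = (281/38)**2 = 78961/1444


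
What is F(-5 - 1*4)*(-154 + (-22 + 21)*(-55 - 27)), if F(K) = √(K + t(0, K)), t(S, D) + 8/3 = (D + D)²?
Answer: -24*√2811 ≈ -1272.5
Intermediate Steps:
t(S, D) = -8/3 + 4*D² (t(S, D) = -8/3 + (D + D)² = -8/3 + (2*D)² = -8/3 + 4*D²)
F(K) = √(-8/3 + K + 4*K²) (F(K) = √(K + (-8/3 + 4*K²)) = √(-8/3 + K + 4*K²))
F(-5 - 1*4)*(-154 + (-22 + 21)*(-55 - 27)) = (√(-24 + 9*(-5 - 1*4) + 36*(-5 - 1*4)²)/3)*(-154 + (-22 + 21)*(-55 - 27)) = (√(-24 + 9*(-5 - 4) + 36*(-5 - 4)²)/3)*(-154 - 1*(-82)) = (√(-24 + 9*(-9) + 36*(-9)²)/3)*(-154 + 82) = (√(-24 - 81 + 36*81)/3)*(-72) = (√(-24 - 81 + 2916)/3)*(-72) = (√2811/3)*(-72) = -24*√2811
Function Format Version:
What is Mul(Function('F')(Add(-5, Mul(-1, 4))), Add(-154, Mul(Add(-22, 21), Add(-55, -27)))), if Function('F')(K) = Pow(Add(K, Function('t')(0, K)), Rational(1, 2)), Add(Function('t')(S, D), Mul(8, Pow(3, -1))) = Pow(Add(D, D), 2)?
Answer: Mul(-24, Pow(2811, Rational(1, 2))) ≈ -1272.5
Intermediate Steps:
Function('t')(S, D) = Add(Rational(-8, 3), Mul(4, Pow(D, 2))) (Function('t')(S, D) = Add(Rational(-8, 3), Pow(Add(D, D), 2)) = Add(Rational(-8, 3), Pow(Mul(2, D), 2)) = Add(Rational(-8, 3), Mul(4, Pow(D, 2))))
Function('F')(K) = Pow(Add(Rational(-8, 3), K, Mul(4, Pow(K, 2))), Rational(1, 2)) (Function('F')(K) = Pow(Add(K, Add(Rational(-8, 3), Mul(4, Pow(K, 2)))), Rational(1, 2)) = Pow(Add(Rational(-8, 3), K, Mul(4, Pow(K, 2))), Rational(1, 2)))
Mul(Function('F')(Add(-5, Mul(-1, 4))), Add(-154, Mul(Add(-22, 21), Add(-55, -27)))) = Mul(Mul(Rational(1, 3), Pow(Add(-24, Mul(9, Add(-5, Mul(-1, 4))), Mul(36, Pow(Add(-5, Mul(-1, 4)), 2))), Rational(1, 2))), Add(-154, Mul(Add(-22, 21), Add(-55, -27)))) = Mul(Mul(Rational(1, 3), Pow(Add(-24, Mul(9, Add(-5, -4)), Mul(36, Pow(Add(-5, -4), 2))), Rational(1, 2))), Add(-154, Mul(-1, -82))) = Mul(Mul(Rational(1, 3), Pow(Add(-24, Mul(9, -9), Mul(36, Pow(-9, 2))), Rational(1, 2))), Add(-154, 82)) = Mul(Mul(Rational(1, 3), Pow(Add(-24, -81, Mul(36, 81)), Rational(1, 2))), -72) = Mul(Mul(Rational(1, 3), Pow(Add(-24, -81, 2916), Rational(1, 2))), -72) = Mul(Mul(Rational(1, 3), Pow(2811, Rational(1, 2))), -72) = Mul(-24, Pow(2811, Rational(1, 2)))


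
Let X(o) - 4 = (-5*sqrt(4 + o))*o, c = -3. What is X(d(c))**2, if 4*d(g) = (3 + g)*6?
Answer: 16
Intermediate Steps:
d(g) = 9/2 + 3*g/2 (d(g) = ((3 + g)*6)/4 = (18 + 6*g)/4 = 9/2 + 3*g/2)
X(o) = 4 - 5*o*sqrt(4 + o) (X(o) = 4 + (-5*sqrt(4 + o))*o = 4 - 5*o*sqrt(4 + o))
X(d(c))**2 = (4 - 5*(9/2 + (3/2)*(-3))*sqrt(4 + (9/2 + (3/2)*(-3))))**2 = (4 - 5*(9/2 - 9/2)*sqrt(4 + (9/2 - 9/2)))**2 = (4 - 5*0*sqrt(4 + 0))**2 = (4 - 5*0*sqrt(4))**2 = (4 - 5*0*2)**2 = (4 + 0)**2 = 4**2 = 16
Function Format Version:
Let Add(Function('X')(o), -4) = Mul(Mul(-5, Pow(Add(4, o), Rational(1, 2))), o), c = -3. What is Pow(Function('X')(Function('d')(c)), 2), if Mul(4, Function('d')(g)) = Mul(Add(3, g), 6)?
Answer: 16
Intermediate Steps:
Function('d')(g) = Add(Rational(9, 2), Mul(Rational(3, 2), g)) (Function('d')(g) = Mul(Rational(1, 4), Mul(Add(3, g), 6)) = Mul(Rational(1, 4), Add(18, Mul(6, g))) = Add(Rational(9, 2), Mul(Rational(3, 2), g)))
Function('X')(o) = Add(4, Mul(-5, o, Pow(Add(4, o), Rational(1, 2)))) (Function('X')(o) = Add(4, Mul(Mul(-5, Pow(Add(4, o), Rational(1, 2))), o)) = Add(4, Mul(-5, o, Pow(Add(4, o), Rational(1, 2)))))
Pow(Function('X')(Function('d')(c)), 2) = Pow(Add(4, Mul(-5, Add(Rational(9, 2), Mul(Rational(3, 2), -3)), Pow(Add(4, Add(Rational(9, 2), Mul(Rational(3, 2), -3))), Rational(1, 2)))), 2) = Pow(Add(4, Mul(-5, Add(Rational(9, 2), Rational(-9, 2)), Pow(Add(4, Add(Rational(9, 2), Rational(-9, 2))), Rational(1, 2)))), 2) = Pow(Add(4, Mul(-5, 0, Pow(Add(4, 0), Rational(1, 2)))), 2) = Pow(Add(4, Mul(-5, 0, Pow(4, Rational(1, 2)))), 2) = Pow(Add(4, Mul(-5, 0, 2)), 2) = Pow(Add(4, 0), 2) = Pow(4, 2) = 16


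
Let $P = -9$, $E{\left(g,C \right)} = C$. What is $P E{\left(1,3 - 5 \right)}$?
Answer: $18$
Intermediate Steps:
$P E{\left(1,3 - 5 \right)} = - 9 \left(3 - 5\right) = \left(-9\right) \left(-2\right) = 18$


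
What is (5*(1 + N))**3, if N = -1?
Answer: 0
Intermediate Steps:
(5*(1 + N))**3 = (5*(1 - 1))**3 = (5*0)**3 = 0**3 = 0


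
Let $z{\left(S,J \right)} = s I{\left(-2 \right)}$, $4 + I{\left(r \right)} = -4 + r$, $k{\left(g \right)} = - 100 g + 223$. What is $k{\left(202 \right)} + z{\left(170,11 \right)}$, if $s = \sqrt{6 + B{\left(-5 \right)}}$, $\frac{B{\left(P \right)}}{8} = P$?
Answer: $-19977 - 10 i \sqrt{34} \approx -19977.0 - 58.31 i$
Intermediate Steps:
$k{\left(g \right)} = 223 - 100 g$
$B{\left(P \right)} = 8 P$
$I{\left(r \right)} = -8 + r$ ($I{\left(r \right)} = -4 + \left(-4 + r\right) = -8 + r$)
$s = i \sqrt{34}$ ($s = \sqrt{6 + 8 \left(-5\right)} = \sqrt{6 - 40} = \sqrt{-34} = i \sqrt{34} \approx 5.8309 i$)
$z{\left(S,J \right)} = - 10 i \sqrt{34}$ ($z{\left(S,J \right)} = i \sqrt{34} \left(-8 - 2\right) = i \sqrt{34} \left(-10\right) = - 10 i \sqrt{34}$)
$k{\left(202 \right)} + z{\left(170,11 \right)} = \left(223 - 20200\right) - 10 i \sqrt{34} = -19977 - 10 i \sqrt{34}$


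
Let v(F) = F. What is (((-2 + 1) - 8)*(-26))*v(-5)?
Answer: -1170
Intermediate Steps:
(((-2 + 1) - 8)*(-26))*v(-5) = (((-2 + 1) - 8)*(-26))*(-5) = ((-1 - 8)*(-26))*(-5) = -9*(-26)*(-5) = 234*(-5) = -1170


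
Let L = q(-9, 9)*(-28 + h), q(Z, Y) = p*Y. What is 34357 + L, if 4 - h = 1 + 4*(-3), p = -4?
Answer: 34825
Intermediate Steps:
q(Z, Y) = -4*Y
h = 15 (h = 4 - (1 + 4*(-3)) = 4 - (1 - 12) = 4 - 1*(-11) = 4 + 11 = 15)
L = 468 (L = (-4*9)*(-28 + 15) = -36*(-13) = 468)
34357 + L = 34357 + 468 = 34825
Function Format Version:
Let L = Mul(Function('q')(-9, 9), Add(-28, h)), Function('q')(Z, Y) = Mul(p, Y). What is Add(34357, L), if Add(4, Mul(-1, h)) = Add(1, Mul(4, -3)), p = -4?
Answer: 34825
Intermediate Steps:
Function('q')(Z, Y) = Mul(-4, Y)
h = 15 (h = Add(4, Mul(-1, Add(1, Mul(4, -3)))) = Add(4, Mul(-1, Add(1, -12))) = Add(4, Mul(-1, -11)) = Add(4, 11) = 15)
L = 468 (L = Mul(Mul(-4, 9), Add(-28, 15)) = Mul(-36, -13) = 468)
Add(34357, L) = Add(34357, 468) = 34825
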